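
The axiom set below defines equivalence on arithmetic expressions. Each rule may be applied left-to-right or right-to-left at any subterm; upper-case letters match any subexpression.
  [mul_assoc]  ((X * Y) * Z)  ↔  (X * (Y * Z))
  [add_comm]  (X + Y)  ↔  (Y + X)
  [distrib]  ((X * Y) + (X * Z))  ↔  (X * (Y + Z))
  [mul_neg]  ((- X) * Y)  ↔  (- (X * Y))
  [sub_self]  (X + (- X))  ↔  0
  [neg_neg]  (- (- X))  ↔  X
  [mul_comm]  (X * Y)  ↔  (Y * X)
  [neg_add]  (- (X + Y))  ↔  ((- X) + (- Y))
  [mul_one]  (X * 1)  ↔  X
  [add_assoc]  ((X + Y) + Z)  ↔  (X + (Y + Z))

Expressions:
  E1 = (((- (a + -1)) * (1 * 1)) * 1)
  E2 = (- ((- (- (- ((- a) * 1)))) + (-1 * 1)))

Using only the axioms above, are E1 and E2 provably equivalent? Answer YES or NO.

YES

step 1: mul_one (→) rewrites (1 * 1) into 1, now (((- (a + -1)) * 1) * 1)
step 2: mul_one (→) rewrites (((- (a + -1)) * 1) * 1) into ((- (a + -1)) * 1)
step 3: mul_one (→) rewrites ((- (a + -1)) * 1) into (- (a + -1))
step 4: neg_neg (←) rewrites a into (- (- a)), now (- ((- (- a)) + -1))
step 5: mul_one (←) rewrites -1 into (-1 * 1), now (- ((- (- a)) + (-1 * 1)))
step 6: mul_one (←) rewrites (- a) into ((- a) * 1), now (- ((- ((- a) * 1)) + (-1 * 1)))
step 7: neg_neg (←) rewrites (- ((- a) * 1)) into (- (- (- ((- a) * 1)))), which is E2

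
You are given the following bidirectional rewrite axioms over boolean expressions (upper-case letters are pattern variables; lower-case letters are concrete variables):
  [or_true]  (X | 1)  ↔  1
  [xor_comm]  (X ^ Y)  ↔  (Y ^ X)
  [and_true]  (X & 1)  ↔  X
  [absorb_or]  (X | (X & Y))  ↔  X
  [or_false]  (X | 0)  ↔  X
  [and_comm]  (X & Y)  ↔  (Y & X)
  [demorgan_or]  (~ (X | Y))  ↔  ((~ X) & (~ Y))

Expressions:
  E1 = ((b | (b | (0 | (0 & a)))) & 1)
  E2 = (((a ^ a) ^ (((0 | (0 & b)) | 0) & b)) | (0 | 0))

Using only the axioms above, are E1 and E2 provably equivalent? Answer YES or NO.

NO

Every axiom is a valid identity, so a rewrite proof would force E1 and E2 to agree under every assignment.
At a=0, b=1: E1 = 1 but E2 = 0; they differ, so no derivation exists.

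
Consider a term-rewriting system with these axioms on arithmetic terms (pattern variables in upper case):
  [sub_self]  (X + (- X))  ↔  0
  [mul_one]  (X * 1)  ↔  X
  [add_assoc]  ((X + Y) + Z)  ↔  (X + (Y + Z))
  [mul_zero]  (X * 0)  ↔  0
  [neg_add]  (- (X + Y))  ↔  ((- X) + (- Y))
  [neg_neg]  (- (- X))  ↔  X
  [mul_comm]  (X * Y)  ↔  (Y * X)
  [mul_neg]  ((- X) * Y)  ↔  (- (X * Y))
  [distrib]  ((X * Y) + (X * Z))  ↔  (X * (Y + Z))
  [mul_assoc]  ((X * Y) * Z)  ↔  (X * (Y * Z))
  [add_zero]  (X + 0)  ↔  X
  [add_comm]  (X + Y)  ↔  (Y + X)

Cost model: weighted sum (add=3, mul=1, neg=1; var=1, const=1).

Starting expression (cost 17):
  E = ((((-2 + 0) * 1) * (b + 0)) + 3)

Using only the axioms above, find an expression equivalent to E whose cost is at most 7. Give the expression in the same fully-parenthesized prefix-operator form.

step 1: mul_one (→) rewrites ((-2 + 0) * 1) into (-2 + 0), now (((-2 + 0) * (b + 0)) + 3)
step 2: add_zero (→) rewrites (-2 + 0) into -2, now ((-2 * (b + 0)) + 3)
step 3: mul_comm (→) rewrites (-2 * (b + 0)) into ((b + 0) * -2), now (((b + 0) * -2) + 3)
step 4: add_zero (→) rewrites (b + 0) into b, reaching cost 7 (bound 7)

((b * -2) + 3)   [cost 7]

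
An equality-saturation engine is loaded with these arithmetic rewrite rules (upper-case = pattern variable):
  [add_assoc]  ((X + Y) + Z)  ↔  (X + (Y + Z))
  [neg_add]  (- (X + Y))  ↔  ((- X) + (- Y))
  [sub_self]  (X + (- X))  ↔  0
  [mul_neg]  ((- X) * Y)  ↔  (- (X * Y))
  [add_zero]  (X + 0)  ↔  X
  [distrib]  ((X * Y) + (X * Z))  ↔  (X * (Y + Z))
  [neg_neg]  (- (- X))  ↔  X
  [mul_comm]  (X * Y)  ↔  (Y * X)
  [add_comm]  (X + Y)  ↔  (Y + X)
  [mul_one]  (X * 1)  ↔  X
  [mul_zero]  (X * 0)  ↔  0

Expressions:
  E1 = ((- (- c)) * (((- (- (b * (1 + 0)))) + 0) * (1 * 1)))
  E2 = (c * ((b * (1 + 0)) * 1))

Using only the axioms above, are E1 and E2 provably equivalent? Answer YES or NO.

YES

step 1: neg_neg (→) rewrites (- (- (b * (1 + 0)))) into (b * (1 + 0)), now ((- (- c)) * (((b * (1 + 0)) + 0) * (1 * 1)))
step 2: add_zero (→) rewrites (1 + 0) into 1, now ((- (- c)) * (((b * 1) + 0) * (1 * 1)))
step 3: neg_neg (→) rewrites (- (- c)) into c, now (c * (((b * 1) + 0) * (1 * 1)))
step 4: mul_one (→) rewrites (1 * 1) into 1, now (c * (((b * 1) + 0) * 1))
step 5: add_zero (→) rewrites ((b * 1) + 0) into (b * 1), now (c * ((b * 1) * 1))
step 6: add_zero (←) rewrites 1 into (1 + 0), which is E2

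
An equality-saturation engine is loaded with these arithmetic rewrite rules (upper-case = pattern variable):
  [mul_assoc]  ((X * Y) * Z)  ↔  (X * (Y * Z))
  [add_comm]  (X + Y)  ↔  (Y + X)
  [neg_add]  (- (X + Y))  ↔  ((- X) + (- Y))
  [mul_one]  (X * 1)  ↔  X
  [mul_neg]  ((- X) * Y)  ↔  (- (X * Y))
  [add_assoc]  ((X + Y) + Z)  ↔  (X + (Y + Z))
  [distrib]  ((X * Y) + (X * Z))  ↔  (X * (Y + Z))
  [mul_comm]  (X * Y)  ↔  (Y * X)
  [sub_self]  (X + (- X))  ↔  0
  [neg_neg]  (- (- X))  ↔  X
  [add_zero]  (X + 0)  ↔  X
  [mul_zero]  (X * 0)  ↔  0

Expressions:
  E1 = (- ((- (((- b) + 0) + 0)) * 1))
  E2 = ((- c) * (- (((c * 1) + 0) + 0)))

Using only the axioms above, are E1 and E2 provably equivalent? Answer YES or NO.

Every axiom is a valid identity, so a rewrite proof would force E1 and E2 to agree under every assignment.
At b=0, c=1: E1 = 0 but E2 = 1; they differ, so no derivation exists.

NO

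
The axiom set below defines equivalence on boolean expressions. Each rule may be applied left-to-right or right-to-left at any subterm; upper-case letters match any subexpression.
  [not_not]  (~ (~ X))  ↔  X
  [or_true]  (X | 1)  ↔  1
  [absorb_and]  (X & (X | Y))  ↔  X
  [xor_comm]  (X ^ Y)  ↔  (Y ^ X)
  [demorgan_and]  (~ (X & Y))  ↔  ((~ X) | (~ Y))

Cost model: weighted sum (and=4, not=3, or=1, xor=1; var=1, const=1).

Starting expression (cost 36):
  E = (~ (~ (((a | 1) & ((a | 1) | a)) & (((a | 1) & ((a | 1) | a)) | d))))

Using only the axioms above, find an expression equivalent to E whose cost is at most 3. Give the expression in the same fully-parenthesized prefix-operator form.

(a | 1)   [cost 3]

step 1: absorb_and (→) rewrites (((a | 1) & ((a | 1) | a)) & (((a | 1) & ((a | 1) | a)) | d)) into ((a | 1) & ((a | 1) | a)), now (~ (~ ((a | 1) & ((a | 1) | a))))
step 2: absorb_and (→) rewrites ((a | 1) & ((a | 1) | a)) into (a | 1), now (~ (~ (a | 1)))
step 3: not_not (→) rewrites (~ (~ (a | 1))) into (a | 1), reaching cost 3 (bound 3)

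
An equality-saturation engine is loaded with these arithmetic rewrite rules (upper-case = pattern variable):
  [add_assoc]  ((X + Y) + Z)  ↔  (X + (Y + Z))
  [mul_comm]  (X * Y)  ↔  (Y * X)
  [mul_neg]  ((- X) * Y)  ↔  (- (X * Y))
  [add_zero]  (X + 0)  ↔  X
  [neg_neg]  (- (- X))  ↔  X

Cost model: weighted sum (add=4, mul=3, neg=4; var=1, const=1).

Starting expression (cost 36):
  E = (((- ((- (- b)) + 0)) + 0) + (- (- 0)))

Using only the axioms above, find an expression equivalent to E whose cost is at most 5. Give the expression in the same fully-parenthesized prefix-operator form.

1. [add_zero →] ((- (- b)) + 0)  →  (- (- b));  E = (((- (- (- b))) + 0) + (- (- 0)))
2. [add_zero →] ((- (- (- b))) + 0)  →  (- (- (- b)));  E = ((- (- (- b))) + (- (- 0)))
3. [neg_neg →] (- (- 0))  →  0;  E = ((- (- (- b))) + 0)
4. [neg_neg →] (- (- (- b)))  →  (- b);  E = ((- b) + 0)
5. [add_zero →] ((- b) + 0)  →  (- b);  cost 5 ≤ 5, done

(- b)   [cost 5]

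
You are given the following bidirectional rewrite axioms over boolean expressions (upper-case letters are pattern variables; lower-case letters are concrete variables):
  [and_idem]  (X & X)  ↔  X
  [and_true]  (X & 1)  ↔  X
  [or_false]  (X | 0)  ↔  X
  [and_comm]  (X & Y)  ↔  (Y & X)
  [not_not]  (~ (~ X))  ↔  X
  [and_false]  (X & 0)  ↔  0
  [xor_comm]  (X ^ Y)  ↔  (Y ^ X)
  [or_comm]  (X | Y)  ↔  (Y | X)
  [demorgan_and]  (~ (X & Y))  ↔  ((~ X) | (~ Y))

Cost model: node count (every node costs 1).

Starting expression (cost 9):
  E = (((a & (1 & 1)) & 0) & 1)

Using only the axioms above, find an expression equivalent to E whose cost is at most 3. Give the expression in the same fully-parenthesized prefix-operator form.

(a & 0)   [cost 3]

(1) (((a & (1 & 1)) & 0) & 1)  =[and_true →]=  ((a & (1 & 1)) & 0)
(2) (1 & 1)  =[and_idem →]=  1    ⊢ ((a & 1) & 0)
(3) (a & 1)  =[and_true →]=  a    ⊢ cost 3, within 3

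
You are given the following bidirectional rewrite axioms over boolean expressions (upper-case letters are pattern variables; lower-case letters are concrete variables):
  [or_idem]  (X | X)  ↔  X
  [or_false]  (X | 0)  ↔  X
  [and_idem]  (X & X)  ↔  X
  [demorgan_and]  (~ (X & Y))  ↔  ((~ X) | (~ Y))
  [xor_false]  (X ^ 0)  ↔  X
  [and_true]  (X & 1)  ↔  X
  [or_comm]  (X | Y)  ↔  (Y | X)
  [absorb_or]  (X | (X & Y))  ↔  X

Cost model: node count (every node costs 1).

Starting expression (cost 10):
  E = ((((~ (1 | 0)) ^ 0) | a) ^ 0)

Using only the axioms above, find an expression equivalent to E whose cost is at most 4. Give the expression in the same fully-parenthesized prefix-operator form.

(1) (1 | 0)  =[or_false →]=  1    ⊢ ((((~ 1) ^ 0) | a) ^ 0)
(2) ((((~ 1) ^ 0) | a) ^ 0)  =[xor_false →]=  (((~ 1) ^ 0) | a)
(3) ((~ 1) ^ 0)  =[xor_false →]=  (~ 1)    ⊢ cost 4, within 4

((~ 1) | a)   [cost 4]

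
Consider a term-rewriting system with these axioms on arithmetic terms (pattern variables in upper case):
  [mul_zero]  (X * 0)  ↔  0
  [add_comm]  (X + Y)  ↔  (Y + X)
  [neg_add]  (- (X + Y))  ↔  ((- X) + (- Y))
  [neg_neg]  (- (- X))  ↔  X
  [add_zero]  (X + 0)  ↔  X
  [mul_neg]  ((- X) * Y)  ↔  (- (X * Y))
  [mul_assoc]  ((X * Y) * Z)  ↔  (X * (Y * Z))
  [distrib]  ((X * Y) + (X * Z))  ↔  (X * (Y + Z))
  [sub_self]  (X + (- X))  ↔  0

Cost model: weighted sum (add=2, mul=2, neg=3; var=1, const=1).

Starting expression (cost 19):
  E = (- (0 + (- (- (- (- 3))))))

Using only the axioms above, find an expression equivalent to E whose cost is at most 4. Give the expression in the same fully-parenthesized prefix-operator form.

1. [neg_neg →] (- (- (- 3)))  →  (- 3);  E = (- (0 + (- (- 3))))
2. [add_comm →] (0 + (- (- 3)))  →  ((- (- 3)) + 0);  E = (- ((- (- 3)) + 0))
3. [add_zero →] ((- (- 3)) + 0)  →  (- (- 3));  E = (- (- (- 3)))
4. [neg_neg →] (- (- (- 3)))  →  (- 3);  cost 4 ≤ 4, done

(- 3)   [cost 4]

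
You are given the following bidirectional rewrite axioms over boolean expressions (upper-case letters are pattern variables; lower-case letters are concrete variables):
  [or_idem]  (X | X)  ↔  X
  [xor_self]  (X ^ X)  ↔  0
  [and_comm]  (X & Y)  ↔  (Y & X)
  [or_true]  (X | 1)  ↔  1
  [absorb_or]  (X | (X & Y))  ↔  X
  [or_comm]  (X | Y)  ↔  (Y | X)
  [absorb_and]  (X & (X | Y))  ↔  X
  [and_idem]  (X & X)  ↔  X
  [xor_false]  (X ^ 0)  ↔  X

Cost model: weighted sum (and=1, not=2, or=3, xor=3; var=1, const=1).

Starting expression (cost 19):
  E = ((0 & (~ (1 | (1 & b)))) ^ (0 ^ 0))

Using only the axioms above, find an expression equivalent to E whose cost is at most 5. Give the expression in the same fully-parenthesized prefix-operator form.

(0 & (~ 1))   [cost 5]

1. [xor_false →] (0 ^ 0)  →  0;  E = ((0 & (~ (1 | (1 & b)))) ^ 0)
2. [xor_false →] ((0 & (~ (1 | (1 & b)))) ^ 0)  →  (0 & (~ (1 | (1 & b))))
3. [absorb_or →] (1 | (1 & b))  →  1;  cost 5 ≤ 5, done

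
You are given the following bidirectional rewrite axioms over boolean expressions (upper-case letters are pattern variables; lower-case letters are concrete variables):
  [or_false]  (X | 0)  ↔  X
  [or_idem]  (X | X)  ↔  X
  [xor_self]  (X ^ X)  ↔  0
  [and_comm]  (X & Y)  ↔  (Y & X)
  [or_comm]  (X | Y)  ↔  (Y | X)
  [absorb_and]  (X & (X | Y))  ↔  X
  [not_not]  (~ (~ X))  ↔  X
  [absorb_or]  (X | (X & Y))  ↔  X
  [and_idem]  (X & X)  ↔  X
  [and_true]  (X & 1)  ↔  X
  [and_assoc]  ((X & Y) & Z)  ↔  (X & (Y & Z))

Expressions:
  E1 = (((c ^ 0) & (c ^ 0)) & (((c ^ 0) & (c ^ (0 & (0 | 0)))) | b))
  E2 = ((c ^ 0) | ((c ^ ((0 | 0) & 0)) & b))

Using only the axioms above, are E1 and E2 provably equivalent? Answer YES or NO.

step 1: absorb_and (→) rewrites (0 & (0 | 0)) into 0, now (((c ^ 0) & (c ^ 0)) & (((c ^ 0) & (c ^ 0)) | b))
step 2: absorb_and (→) rewrites (((c ^ 0) & (c ^ 0)) & (((c ^ 0) & (c ^ 0)) | b)) into ((c ^ 0) & (c ^ 0))
step 3: and_idem (→) rewrites ((c ^ 0) & (c ^ 0)) into (c ^ 0)
step 4: absorb_or (←) rewrites (c ^ 0) into ((c ^ 0) | ((c ^ 0) & b))
step 5: and_idem (←) rewrites 0 into (0 & 0), now ((c ^ 0) | ((c ^ (0 & 0)) & b))
step 6: or_false (←) rewrites 0 into (0 | 0), which is E2

YES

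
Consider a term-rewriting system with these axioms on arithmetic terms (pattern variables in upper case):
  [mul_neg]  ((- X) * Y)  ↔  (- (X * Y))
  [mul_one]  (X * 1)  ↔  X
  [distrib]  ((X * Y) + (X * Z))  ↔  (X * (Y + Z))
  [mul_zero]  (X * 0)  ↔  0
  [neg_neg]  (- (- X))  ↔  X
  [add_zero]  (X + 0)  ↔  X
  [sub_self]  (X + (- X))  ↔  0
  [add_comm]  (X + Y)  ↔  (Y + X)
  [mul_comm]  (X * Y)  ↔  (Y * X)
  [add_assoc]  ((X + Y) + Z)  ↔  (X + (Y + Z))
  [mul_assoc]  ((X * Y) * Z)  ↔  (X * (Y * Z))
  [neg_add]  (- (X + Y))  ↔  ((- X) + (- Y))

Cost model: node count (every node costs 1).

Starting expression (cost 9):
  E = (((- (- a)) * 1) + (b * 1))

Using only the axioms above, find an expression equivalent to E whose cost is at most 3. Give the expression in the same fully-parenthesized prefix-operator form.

(b + a)   [cost 3]

step 1: neg_neg (→) rewrites (- (- a)) into a, now ((a * 1) + (b * 1))
step 2: add_comm (→) rewrites ((a * 1) + (b * 1)) into ((b * 1) + (a * 1))
step 3: mul_one (→) rewrites (b * 1) into b, now (b + (a * 1))
step 4: mul_one (→) rewrites (a * 1) into a, reaching cost 3 (bound 3)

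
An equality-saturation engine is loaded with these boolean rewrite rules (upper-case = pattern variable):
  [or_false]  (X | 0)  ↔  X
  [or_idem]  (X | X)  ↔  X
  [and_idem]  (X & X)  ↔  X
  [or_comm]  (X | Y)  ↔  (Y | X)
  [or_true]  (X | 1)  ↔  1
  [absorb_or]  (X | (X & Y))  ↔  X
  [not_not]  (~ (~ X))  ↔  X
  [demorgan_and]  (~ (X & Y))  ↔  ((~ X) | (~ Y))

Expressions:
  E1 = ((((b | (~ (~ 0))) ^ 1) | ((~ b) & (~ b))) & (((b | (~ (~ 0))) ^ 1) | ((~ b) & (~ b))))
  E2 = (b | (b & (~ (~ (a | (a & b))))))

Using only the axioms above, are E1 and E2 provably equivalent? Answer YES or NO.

NO

The axioms are sound identities: if E1 ↔* E2 then E1 and E2 evaluate identically under any assignment.
Under a=0, b=0: E1 evaluates to 1, E2 to 0. Distinct ⇒ no rewrite sequence connects them.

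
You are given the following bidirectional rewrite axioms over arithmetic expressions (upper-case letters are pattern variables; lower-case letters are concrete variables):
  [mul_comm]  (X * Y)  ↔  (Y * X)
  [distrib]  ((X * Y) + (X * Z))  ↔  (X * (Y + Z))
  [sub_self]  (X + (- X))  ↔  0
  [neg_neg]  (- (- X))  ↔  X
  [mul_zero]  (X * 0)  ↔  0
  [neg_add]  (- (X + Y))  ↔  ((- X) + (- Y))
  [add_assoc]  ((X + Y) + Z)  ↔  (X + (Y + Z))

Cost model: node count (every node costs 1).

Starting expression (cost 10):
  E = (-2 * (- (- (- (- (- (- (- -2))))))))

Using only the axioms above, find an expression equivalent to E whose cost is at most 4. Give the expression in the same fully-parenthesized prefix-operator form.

(1) (- (- (- (- -2))))  =[neg_neg →]=  (- (- -2))    ⊢ (-2 * (- (- (- (- (- -2))))))
(2) (- (- (- -2)))  =[neg_neg →]=  (- -2)    ⊢ (-2 * (- (- (- -2))))
(3) (- (- (- -2)))  =[neg_neg →]=  (- -2)    ⊢ cost 4, within 4

(-2 * (- -2))   [cost 4]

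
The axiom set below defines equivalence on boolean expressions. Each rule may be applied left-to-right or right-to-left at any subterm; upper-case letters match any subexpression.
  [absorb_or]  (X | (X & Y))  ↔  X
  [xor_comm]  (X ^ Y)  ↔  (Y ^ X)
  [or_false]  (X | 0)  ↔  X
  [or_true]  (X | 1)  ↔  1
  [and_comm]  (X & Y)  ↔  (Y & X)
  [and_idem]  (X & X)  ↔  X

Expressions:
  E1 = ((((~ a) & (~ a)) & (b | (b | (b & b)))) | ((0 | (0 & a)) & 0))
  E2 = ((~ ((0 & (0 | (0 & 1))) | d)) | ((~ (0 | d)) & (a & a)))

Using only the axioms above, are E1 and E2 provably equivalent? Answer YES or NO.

NO

Every axiom is a valid identity, so a rewrite proof would force E1 and E2 to agree under every assignment.
At a=0, b=0, d=0: E1 = 0 but E2 = 1; they differ, so no derivation exists.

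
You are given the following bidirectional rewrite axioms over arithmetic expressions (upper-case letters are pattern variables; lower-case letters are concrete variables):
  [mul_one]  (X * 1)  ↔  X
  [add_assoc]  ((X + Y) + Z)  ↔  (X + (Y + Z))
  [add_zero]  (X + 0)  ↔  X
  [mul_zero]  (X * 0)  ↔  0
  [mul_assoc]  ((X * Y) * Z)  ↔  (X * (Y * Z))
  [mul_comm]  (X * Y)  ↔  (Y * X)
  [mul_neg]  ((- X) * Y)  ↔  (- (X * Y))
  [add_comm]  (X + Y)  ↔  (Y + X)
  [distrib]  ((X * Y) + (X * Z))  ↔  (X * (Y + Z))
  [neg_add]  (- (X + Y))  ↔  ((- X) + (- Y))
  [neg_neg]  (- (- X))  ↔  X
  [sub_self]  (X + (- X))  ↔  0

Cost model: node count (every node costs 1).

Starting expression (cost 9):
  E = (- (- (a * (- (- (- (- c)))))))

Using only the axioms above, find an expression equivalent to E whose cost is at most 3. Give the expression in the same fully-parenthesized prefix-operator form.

(1) (- (- c))  =[neg_neg →]=  c    ⊢ (- (- (a * (- (- c)))))
(2) (- (- c))  =[neg_neg →]=  c    ⊢ (- (- (a * c)))
(3) (- (- (a * c)))  =[neg_neg →]=  (a * c)    ⊢ cost 3, within 3

(a * c)   [cost 3]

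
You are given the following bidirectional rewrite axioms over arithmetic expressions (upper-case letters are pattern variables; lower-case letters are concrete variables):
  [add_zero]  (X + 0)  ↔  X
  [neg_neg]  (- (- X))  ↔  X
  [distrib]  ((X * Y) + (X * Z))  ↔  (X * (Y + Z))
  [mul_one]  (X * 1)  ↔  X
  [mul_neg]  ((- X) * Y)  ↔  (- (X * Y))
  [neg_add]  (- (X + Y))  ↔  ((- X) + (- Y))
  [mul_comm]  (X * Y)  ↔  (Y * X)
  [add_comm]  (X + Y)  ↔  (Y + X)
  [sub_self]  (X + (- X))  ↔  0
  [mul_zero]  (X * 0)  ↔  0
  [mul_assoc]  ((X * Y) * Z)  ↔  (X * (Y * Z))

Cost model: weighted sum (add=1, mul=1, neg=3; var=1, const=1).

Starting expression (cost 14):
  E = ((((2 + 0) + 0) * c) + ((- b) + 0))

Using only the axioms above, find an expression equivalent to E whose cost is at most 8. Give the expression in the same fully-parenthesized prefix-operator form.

(1) ((- b) + 0)  =[add_zero →]=  (- b)    ⊢ ((((2 + 0) + 0) * c) + (- b))
(2) ((2 + 0) + 0)  =[add_zero →]=  (2 + 0)    ⊢ (((2 + 0) * c) + (- b))
(3) (2 + 0)  =[add_zero →]=  2    ⊢ cost 8, within 8

((2 * c) + (- b))   [cost 8]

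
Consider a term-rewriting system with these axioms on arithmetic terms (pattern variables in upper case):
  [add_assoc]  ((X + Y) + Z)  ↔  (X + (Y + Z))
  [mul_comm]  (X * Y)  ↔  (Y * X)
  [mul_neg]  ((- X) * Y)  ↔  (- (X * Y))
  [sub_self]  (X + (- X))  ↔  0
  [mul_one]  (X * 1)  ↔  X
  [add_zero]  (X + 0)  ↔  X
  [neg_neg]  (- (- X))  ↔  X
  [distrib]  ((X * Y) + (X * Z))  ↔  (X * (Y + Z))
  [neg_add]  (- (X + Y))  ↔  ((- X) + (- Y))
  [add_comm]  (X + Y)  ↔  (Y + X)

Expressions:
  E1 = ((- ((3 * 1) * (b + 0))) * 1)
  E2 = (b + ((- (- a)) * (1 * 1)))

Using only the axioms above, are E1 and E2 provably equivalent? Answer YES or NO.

All listed rules preserve value, hence provable equivalence implies equal values everywhere; look for a separating assignment.
a=0, b=1 gives E1 ↦ -3, E2 ↦ 1; values differ ⇒ not provably equivalent.

NO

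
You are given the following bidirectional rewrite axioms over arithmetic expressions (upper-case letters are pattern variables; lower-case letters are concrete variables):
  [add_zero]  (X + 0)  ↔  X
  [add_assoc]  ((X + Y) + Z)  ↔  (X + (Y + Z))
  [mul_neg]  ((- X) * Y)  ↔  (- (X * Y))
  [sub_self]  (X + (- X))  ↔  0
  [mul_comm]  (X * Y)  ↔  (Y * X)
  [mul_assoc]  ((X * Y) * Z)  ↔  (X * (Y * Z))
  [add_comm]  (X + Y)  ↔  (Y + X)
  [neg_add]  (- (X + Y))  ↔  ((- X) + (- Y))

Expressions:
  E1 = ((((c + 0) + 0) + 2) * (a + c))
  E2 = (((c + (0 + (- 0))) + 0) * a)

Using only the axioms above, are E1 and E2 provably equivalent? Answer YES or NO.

All listed rules preserve value, hence provable equivalence implies equal values everywhere; look for a separating assignment.
a=0, c=1 gives E1 ↦ 3, E2 ↦ 0; values differ ⇒ not provably equivalent.

NO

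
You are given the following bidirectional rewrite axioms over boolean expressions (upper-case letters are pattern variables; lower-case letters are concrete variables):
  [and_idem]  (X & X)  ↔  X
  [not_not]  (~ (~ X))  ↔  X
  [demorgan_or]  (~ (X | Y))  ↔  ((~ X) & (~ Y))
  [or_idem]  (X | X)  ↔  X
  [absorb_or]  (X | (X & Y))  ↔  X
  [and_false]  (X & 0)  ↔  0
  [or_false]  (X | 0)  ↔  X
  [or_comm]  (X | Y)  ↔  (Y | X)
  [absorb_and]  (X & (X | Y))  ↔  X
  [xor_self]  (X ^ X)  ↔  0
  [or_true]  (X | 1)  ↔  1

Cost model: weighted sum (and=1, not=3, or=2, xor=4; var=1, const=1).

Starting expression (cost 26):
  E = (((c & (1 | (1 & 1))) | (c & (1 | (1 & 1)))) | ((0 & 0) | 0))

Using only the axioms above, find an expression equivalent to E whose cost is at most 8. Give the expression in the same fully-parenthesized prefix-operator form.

((c & 1) | (0 & 0))   [cost 8]

(1) ((c & (1 | (1 & 1))) | (c & (1 | (1 & 1))))  =[or_idem →]=  (c & (1 | (1 & 1)))    ⊢ ((c & (1 | (1 & 1))) | ((0 & 0) | 0))
(2) (1 & 1)  =[and_idem →]=  1    ⊢ ((c & (1 | 1)) | ((0 & 0) | 0))
(3) (1 | 1)  =[or_idem →]=  1    ⊢ ((c & 1) | ((0 & 0) | 0))
(4) ((0 & 0) | 0)  =[or_false →]=  (0 & 0)    ⊢ cost 8, within 8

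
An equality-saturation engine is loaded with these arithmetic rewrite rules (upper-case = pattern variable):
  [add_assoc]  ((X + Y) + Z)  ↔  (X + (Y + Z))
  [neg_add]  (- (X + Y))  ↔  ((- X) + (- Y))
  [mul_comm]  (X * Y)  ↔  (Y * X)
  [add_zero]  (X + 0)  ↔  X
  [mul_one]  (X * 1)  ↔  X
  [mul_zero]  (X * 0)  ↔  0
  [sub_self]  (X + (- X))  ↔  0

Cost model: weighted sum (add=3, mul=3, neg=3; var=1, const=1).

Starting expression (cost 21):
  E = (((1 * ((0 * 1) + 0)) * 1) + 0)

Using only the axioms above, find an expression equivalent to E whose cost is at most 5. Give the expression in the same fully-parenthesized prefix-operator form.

(1 * 0)   [cost 5]

(1) ((1 * ((0 * 1) + 0)) * 1)  =[mul_one →]=  (1 * ((0 * 1) + 0))    ⊢ ((1 * ((0 * 1) + 0)) + 0)
(2) ((0 * 1) + 0)  =[add_zero →]=  (0 * 1)    ⊢ ((1 * (0 * 1)) + 0)
(3) ((1 * (0 * 1)) + 0)  =[add_zero →]=  (1 * (0 * 1))
(4) (0 * 1)  =[mul_one →]=  0    ⊢ cost 5, within 5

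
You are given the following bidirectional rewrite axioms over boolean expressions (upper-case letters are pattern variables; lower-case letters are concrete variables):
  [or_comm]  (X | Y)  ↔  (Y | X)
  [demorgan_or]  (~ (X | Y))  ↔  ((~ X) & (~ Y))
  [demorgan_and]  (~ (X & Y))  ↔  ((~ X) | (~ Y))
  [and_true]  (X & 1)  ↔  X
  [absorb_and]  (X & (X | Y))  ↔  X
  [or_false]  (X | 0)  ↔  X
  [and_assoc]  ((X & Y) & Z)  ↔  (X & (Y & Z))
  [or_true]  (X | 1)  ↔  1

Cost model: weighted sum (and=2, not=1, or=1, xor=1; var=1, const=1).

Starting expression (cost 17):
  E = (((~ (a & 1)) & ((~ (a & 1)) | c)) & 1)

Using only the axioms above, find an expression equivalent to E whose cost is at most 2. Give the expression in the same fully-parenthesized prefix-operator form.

1. [absorb_and →] ((~ (a & 1)) & ((~ (a & 1)) | c))  →  (~ (a & 1));  E = ((~ (a & 1)) & 1)
2. [and_true →] (a & 1)  →  a;  E = ((~ a) & 1)
3. [and_true →] ((~ a) & 1)  →  (~ a);  cost 2 ≤ 2, done

(~ a)   [cost 2]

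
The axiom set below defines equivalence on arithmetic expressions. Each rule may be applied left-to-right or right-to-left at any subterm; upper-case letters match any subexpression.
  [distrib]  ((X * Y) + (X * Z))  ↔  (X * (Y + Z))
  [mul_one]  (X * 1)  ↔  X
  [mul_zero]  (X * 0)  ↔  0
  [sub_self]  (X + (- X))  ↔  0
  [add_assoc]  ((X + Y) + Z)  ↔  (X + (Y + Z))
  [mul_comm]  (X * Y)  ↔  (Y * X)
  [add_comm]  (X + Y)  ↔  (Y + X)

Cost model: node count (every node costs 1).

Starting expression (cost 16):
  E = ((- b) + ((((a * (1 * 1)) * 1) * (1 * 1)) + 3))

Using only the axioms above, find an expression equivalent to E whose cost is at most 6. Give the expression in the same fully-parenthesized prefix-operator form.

((- b) + (a + 3))   [cost 6]

1. [mul_one →] (1 * 1)  →  1;  E = ((- b) + ((((a * 1) * 1) * (1 * 1)) + 3))
2. [mul_one →] (1 * 1)  →  1;  E = ((- b) + ((((a * 1) * 1) * 1) + 3))
3. [mul_one →] ((a * 1) * 1)  →  (a * 1);  E = ((- b) + (((a * 1) * 1) + 3))
4. [mul_one →] (a * 1)  →  a;  E = ((- b) + ((a * 1) + 3))
5. [mul_one →] (a * 1)  →  a;  cost 6 ≤ 6, done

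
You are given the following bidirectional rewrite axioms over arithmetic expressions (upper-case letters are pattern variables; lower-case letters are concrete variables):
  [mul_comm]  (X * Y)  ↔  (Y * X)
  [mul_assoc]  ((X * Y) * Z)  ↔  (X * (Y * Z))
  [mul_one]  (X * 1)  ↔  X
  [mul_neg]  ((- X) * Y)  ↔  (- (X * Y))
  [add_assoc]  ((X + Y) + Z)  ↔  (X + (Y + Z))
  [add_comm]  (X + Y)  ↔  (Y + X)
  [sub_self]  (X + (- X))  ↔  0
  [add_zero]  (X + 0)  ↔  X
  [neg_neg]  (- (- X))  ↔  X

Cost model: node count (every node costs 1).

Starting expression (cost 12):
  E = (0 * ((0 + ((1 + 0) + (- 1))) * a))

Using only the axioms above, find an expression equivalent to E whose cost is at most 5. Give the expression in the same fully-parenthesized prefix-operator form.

1. [add_zero →] (1 + 0)  →  1;  E = (0 * ((0 + (1 + (- 1))) * a))
2. [sub_self →] (1 + (- 1))  →  0;  E = (0 * ((0 + 0) * a))
3. [add_zero →] (0 + 0)  →  0;  cost 5 ≤ 5, done

(0 * (0 * a))   [cost 5]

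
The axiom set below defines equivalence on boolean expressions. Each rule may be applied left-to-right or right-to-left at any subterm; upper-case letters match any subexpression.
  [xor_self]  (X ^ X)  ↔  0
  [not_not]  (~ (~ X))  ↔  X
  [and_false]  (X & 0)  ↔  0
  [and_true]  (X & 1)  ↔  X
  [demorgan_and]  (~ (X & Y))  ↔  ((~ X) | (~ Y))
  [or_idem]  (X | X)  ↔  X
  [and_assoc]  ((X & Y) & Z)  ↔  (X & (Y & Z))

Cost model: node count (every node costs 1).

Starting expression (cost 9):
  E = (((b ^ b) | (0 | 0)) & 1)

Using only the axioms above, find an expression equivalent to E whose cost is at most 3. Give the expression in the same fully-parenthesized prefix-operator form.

step 1: or_idem (→) rewrites (0 | 0) into 0, now (((b ^ b) | 0) & 1)
step 2: xor_self (→) rewrites (b ^ b) into 0, now ((0 | 0) & 1)
step 3: and_true (→) rewrites ((0 | 0) & 1) into (0 | 0), reaching cost 3 (bound 3)

(0 | 0)   [cost 3]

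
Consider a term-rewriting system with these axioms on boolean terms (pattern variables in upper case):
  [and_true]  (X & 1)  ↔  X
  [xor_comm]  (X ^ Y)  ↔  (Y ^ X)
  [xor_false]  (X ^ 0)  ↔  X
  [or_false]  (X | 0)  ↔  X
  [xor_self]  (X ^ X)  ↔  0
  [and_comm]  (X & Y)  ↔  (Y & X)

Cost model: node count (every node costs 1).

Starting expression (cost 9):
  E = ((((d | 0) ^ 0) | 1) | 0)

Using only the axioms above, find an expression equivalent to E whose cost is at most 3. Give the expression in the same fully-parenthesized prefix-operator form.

(d | 1)   [cost 3]

(1) (d | 0)  =[or_false →]=  d    ⊢ (((d ^ 0) | 1) | 0)
(2) (d ^ 0)  =[xor_false →]=  d    ⊢ ((d | 1) | 0)
(3) ((d | 1) | 0)  =[or_false →]=  (d | 1)    ⊢ cost 3, within 3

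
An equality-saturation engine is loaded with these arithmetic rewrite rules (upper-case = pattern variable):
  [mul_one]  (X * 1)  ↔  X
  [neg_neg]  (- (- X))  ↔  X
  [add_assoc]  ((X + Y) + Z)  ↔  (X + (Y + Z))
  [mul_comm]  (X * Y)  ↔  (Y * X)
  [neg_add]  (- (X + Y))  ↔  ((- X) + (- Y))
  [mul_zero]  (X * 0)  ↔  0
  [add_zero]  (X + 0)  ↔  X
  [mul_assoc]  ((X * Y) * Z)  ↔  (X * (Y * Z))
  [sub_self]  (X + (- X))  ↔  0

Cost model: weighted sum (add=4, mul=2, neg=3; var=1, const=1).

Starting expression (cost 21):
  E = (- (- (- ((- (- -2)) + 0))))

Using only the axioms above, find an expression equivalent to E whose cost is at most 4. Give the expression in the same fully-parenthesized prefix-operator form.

(- -2)   [cost 4]

(1) (- (- (- ((- (- -2)) + 0))))  =[neg_neg →]=  (- ((- (- -2)) + 0))
(2) ((- (- -2)) + 0)  =[add_zero →]=  (- (- -2))    ⊢ (- (- (- -2)))
(3) (- (- -2))  =[neg_neg →]=  -2    ⊢ cost 4, within 4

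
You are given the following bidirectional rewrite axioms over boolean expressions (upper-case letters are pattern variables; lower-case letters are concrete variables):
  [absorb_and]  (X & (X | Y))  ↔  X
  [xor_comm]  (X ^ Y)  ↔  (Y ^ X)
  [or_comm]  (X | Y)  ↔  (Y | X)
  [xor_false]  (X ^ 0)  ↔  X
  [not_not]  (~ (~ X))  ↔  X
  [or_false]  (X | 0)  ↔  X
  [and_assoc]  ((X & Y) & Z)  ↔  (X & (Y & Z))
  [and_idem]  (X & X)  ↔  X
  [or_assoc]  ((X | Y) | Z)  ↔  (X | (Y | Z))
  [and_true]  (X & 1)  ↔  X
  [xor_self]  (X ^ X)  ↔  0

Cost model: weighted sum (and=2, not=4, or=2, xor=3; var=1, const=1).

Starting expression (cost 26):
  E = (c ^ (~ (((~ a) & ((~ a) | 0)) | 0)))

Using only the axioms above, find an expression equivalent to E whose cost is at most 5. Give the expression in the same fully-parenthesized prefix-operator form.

(c ^ a)   [cost 5]

step 1: or_false (→) rewrites (((~ a) & ((~ a) | 0)) | 0) into ((~ a) & ((~ a) | 0)), now (c ^ (~ ((~ a) & ((~ a) | 0))))
step 2: absorb_and (→) rewrites ((~ a) & ((~ a) | 0)) into (~ a), now (c ^ (~ (~ a)))
step 3: not_not (→) rewrites (~ (~ a)) into a, reaching cost 5 (bound 5)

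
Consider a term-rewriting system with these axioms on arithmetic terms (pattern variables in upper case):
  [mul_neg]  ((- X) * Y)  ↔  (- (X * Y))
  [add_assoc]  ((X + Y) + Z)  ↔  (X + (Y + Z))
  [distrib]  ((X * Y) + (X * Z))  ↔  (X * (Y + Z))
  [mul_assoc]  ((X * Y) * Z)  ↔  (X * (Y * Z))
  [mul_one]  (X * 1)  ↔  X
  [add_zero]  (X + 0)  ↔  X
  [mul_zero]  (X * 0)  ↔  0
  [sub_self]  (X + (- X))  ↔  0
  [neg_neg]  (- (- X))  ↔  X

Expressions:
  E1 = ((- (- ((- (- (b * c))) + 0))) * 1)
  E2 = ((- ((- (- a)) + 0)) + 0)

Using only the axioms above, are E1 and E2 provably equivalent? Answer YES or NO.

Every axiom is a valid identity, so a rewrite proof would force E1 and E2 to agree under every assignment.
At a=0, b=1, c=1: E1 = 1 but E2 = 0; they differ, so no derivation exists.

NO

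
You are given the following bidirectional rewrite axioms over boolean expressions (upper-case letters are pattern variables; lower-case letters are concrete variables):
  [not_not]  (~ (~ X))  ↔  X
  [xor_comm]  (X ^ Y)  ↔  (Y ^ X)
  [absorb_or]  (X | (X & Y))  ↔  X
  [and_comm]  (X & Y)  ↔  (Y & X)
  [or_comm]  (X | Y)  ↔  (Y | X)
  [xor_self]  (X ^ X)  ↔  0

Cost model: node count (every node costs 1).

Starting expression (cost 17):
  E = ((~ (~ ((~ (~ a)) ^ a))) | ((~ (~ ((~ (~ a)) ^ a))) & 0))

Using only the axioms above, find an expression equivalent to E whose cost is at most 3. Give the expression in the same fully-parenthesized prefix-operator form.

(a ^ a)   [cost 3]

(1) ((~ (~ ((~ (~ a)) ^ a))) | ((~ (~ ((~ (~ a)) ^ a))) & 0))  =[absorb_or →]=  (~ (~ ((~ (~ a)) ^ a)))
(2) (~ (~ a))  =[not_not →]=  a    ⊢ (~ (~ (a ^ a)))
(3) (~ (~ (a ^ a)))  =[not_not →]=  (a ^ a)    ⊢ cost 3, within 3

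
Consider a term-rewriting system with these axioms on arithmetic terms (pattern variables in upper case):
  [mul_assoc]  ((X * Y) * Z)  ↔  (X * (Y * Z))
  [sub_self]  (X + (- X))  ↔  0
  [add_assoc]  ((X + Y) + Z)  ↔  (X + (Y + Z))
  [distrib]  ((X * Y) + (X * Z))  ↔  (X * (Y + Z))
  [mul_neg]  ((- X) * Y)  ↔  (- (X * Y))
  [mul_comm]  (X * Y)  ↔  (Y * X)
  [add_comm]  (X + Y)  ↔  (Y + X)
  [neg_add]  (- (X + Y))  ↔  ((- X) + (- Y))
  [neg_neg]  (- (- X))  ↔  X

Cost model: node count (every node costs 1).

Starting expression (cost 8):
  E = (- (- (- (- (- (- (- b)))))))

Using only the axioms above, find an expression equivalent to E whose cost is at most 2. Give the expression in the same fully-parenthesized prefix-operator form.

(- b)   [cost 2]

1. [neg_neg →] (- (- b))  →  b;  E = (- (- (- (- (- b)))))
2. [neg_neg →] (- (- (- b)))  →  (- b);  E = (- (- (- b)))
3. [neg_neg →] (- (- b))  →  b;  cost 2 ≤ 2, done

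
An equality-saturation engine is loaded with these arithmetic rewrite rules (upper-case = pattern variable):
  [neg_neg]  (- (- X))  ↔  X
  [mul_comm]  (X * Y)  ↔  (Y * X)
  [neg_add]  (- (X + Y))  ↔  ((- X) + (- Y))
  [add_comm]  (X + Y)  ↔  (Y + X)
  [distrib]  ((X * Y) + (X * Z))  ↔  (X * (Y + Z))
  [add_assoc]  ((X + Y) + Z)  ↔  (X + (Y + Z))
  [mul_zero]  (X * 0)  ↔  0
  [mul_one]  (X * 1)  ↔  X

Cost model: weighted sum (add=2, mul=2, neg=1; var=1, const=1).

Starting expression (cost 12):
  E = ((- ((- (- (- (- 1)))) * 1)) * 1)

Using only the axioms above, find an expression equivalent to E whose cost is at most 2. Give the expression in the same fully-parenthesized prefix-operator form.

(- 1)   [cost 2]

1. [neg_neg →] (- (- 1))  →  1;  E = ((- ((- (- 1)) * 1)) * 1)
2. [mul_one →] ((- (- 1)) * 1)  →  (- (- 1));  E = ((- (- (- 1))) * 1)
3. [neg_neg →] (- (- (- 1)))  →  (- 1);  E = ((- 1) * 1)
4. [mul_one →] ((- 1) * 1)  →  (- 1);  cost 2 ≤ 2, done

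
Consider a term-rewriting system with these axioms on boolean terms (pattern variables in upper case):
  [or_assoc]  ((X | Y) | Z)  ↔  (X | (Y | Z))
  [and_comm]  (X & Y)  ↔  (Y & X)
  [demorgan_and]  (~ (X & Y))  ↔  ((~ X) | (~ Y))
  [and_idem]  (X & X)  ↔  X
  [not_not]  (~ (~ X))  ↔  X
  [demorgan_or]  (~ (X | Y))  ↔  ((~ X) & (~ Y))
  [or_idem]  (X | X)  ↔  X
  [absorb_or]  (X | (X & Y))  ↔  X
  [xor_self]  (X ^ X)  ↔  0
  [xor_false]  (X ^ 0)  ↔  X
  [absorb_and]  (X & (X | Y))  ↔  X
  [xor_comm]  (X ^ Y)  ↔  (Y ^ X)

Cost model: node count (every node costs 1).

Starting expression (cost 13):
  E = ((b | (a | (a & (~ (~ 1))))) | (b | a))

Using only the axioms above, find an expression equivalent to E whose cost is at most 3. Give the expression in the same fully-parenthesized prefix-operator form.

(b | a)   [cost 3]

1. [not_not →] (~ (~ 1))  →  1;  E = ((b | (a | (a & 1))) | (b | a))
2. [absorb_or →] (a | (a & 1))  →  a;  E = ((b | a) | (b | a))
3. [or_idem →] ((b | a) | (b | a))  →  (b | a);  cost 3 ≤ 3, done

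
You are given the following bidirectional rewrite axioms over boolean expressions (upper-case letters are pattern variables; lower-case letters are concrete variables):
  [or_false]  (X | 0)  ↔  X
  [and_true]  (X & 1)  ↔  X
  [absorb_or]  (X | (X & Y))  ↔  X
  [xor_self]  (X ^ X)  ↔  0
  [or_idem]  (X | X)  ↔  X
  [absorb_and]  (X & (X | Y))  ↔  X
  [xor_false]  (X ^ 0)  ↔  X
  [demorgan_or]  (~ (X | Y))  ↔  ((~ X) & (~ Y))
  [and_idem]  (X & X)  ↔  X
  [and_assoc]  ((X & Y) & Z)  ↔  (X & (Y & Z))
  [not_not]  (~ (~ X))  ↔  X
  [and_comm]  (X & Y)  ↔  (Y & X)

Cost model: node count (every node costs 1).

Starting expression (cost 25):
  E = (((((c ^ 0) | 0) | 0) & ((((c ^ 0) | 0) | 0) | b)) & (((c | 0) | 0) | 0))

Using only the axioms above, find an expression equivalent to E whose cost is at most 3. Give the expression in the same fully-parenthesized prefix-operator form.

step 1: absorb_and (→) rewrites ((((c ^ 0) | 0) | 0) & ((((c ^ 0) | 0) | 0) | b)) into (((c ^ 0) | 0) | 0), now ((((c ^ 0) | 0) | 0) & (((c | 0) | 0) | 0))
step 2: xor_false (→) rewrites (c ^ 0) into c, now (((c | 0) | 0) & (((c | 0) | 0) | 0))
step 3: absorb_and (→) rewrites (((c | 0) | 0) & (((c | 0) | 0) | 0)) into ((c | 0) | 0)
step 4: or_false (→) rewrites (c | 0) into c, reaching cost 3 (bound 3)

(c | 0)   [cost 3]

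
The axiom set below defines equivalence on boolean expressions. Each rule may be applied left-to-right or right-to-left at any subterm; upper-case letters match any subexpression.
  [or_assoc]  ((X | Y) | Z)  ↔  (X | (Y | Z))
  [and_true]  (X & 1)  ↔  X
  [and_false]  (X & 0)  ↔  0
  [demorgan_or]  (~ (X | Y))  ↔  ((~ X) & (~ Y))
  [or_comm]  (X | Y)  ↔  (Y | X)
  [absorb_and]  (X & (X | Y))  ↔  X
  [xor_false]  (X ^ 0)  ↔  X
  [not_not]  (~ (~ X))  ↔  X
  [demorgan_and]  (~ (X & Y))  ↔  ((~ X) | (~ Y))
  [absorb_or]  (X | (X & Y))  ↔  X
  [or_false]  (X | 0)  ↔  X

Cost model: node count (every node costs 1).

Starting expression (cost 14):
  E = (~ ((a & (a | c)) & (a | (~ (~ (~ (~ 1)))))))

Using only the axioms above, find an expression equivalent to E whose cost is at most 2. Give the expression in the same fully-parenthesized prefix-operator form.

(1) (~ (~ (~ (~ 1))))  =[not_not →]=  (~ (~ 1))    ⊢ (~ ((a & (a | c)) & (a | (~ (~ 1)))))
(2) (~ (~ 1))  =[not_not →]=  1    ⊢ (~ ((a & (a | c)) & (a | 1)))
(3) (a & (a | c))  =[absorb_and →]=  a    ⊢ (~ (a & (a | 1)))
(4) (a & (a | 1))  =[absorb_and →]=  a    ⊢ cost 2, within 2

(~ a)   [cost 2]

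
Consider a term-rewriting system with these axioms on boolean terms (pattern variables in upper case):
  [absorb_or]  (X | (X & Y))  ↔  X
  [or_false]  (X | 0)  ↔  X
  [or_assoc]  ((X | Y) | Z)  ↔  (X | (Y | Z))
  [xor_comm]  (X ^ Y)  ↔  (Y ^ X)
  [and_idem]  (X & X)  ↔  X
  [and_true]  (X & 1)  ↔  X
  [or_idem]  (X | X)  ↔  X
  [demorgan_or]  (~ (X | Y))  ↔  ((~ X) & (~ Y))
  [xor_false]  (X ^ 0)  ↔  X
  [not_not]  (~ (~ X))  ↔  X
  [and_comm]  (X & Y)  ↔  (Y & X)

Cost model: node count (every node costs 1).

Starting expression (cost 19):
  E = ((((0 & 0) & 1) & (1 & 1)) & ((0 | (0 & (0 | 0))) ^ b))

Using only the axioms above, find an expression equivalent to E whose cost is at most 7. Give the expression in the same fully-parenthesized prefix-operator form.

((0 & 1) & (0 ^ b))   [cost 7]

(1) (0 | 0)  =[or_false →]=  0    ⊢ ((((0 & 0) & 1) & (1 & 1)) & ((0 | (0 & 0)) ^ b))
(2) (0 & 0)  =[and_idem →]=  0    ⊢ (((0 & 1) & (1 & 1)) & ((0 | (0 & 0)) ^ b))
(3) (0 & 1)  =[and_true →]=  0    ⊢ ((0 & (1 & 1)) & ((0 | (0 & 0)) ^ b))
(4) (0 | (0 & 0))  =[absorb_or →]=  0    ⊢ ((0 & (1 & 1)) & (0 ^ b))
(5) (1 & 1)  =[and_true →]=  1    ⊢ cost 7, within 7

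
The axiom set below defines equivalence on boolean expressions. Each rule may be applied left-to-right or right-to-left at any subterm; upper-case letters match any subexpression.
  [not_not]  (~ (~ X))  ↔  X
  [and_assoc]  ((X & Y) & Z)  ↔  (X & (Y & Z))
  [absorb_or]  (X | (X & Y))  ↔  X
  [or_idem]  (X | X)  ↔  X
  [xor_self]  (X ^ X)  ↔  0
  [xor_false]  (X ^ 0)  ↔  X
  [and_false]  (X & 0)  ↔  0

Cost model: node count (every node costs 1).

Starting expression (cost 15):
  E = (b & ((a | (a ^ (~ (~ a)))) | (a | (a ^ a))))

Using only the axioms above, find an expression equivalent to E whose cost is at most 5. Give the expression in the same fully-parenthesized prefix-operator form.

(b & (a | 0))   [cost 5]

1. [not_not →] (~ (~ a))  →  a;  E = (b & ((a | (a ^ a)) | (a | (a ^ a))))
2. [or_idem →] ((a | (a ^ a)) | (a | (a ^ a)))  →  (a | (a ^ a));  E = (b & (a | (a ^ a)))
3. [xor_self →] (a ^ a)  →  0;  cost 5 ≤ 5, done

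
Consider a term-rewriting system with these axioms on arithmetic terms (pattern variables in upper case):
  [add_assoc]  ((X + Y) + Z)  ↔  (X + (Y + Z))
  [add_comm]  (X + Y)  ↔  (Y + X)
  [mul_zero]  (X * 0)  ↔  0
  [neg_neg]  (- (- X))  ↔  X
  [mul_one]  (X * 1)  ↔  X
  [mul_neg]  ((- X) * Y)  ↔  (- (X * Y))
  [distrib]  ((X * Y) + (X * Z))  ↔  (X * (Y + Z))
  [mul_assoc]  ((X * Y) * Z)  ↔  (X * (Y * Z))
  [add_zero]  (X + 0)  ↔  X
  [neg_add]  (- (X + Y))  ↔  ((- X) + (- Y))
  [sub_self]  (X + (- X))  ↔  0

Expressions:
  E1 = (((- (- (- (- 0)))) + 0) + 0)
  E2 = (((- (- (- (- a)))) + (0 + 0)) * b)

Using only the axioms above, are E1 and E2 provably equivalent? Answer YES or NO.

Every axiom is a valid identity, so a rewrite proof would force E1 and E2 to agree under every assignment.
At a=1, b=1: E1 = 0 but E2 = 1; they differ, so no derivation exists.

NO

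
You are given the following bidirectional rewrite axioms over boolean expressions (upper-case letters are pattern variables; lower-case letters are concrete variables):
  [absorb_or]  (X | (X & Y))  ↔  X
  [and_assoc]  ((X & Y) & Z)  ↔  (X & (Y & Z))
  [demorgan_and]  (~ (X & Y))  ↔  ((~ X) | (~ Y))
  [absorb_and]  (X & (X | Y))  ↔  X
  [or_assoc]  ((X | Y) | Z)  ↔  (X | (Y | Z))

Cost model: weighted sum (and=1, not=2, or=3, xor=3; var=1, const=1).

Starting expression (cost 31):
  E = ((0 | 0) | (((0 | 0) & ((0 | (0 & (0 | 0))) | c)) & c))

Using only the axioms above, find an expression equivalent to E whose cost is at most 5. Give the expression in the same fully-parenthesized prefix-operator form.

step 1: absorb_and (→) rewrites (0 & (0 | 0)) into 0, now ((0 | 0) | (((0 | 0) & ((0 | 0) | c)) & c))
step 2: absorb_and (→) rewrites ((0 | 0) & ((0 | 0) | c)) into (0 | 0), now ((0 | 0) | ((0 | 0) & c))
step 3: absorb_or (→) rewrites ((0 | 0) | ((0 | 0) & c)) into (0 | 0), reaching cost 5 (bound 5)

(0 | 0)   [cost 5]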